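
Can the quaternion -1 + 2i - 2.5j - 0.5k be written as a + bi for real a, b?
No. The quaternion -1 + 2i - 2.5j - 0.5k has j-coefficient y = -2.5 and k-coefficient z = -0.5, not both zero, so it does not lie in the complex subalgebra spanned by 1 and i.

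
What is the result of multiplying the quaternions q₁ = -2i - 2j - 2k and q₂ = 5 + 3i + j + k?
10 - 10i - 14j - 6k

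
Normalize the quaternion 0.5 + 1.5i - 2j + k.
0.1826 + 0.5477i - 0.7303j + 0.3651k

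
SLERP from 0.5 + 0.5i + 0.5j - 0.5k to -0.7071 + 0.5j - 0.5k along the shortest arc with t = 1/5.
0.2583 + 0.4591i + 0.6011j - 0.6011k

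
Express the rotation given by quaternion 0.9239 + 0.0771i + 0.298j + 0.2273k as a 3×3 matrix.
[[0.7191, -0.3741, 0.5857], [0.466, 0.8848, -0.007], [-0.5156, 0.2779, 0.8105]]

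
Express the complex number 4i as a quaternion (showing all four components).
0 + 4i + 0j + 0k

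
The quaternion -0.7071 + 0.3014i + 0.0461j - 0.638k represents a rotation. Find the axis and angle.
axis = (0.4262, 0.0652, -0.9023), θ = 3π/2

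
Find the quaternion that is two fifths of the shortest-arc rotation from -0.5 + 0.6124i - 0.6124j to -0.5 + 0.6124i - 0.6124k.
-0.5525 + 0.6767i - 0.4016j - 0.2751k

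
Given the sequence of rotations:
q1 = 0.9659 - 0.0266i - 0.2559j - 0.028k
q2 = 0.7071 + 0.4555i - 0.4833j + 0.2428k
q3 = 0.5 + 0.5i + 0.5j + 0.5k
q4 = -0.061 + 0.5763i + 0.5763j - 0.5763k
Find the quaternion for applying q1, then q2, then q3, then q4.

q2 · q1 = 0.5782 + 0.4968i - 0.6415j + 0.0853k
q3 · q2 · q1 = 0.3188 + 0.9009i + 0.1741j - 0.2374k
q4 · q3 · q2 · q1 = -0.7758 + 0.0923i - 0.2093j - 0.5881k
-0.7758 + 0.0923i - 0.2093j - 0.5881k


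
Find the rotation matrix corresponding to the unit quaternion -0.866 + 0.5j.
[[0.5, 0, -0.866], [0, 1, 0], [0.866, 0, 0.5]]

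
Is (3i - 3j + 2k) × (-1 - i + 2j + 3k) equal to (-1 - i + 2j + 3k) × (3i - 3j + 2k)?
No: pq = 3 - 16i - 8j + k ≠ 3 + 10i + 14j - 5k = qp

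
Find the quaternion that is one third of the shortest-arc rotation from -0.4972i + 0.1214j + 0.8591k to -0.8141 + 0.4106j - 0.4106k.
0.3491 - 0.3892i - 0.0811j + 0.8486k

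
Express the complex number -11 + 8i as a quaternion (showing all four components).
-11 + 8i + 0j + 0k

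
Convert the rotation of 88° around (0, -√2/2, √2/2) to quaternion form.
0.7193 - 0.4912j + 0.4912k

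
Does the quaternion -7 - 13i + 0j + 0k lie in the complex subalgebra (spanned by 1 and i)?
Yes. The quaternion -7 - 13i has j- and k-coefficients y = z = 0, so it lies in the complex subalgebra spanned by 1 and i.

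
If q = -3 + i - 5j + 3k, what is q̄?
-3 - i + 5j - 3k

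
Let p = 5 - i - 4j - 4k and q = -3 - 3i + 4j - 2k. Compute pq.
-10 + 12i + 42j - 14k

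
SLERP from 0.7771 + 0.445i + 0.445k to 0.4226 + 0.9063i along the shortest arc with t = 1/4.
0.7236 + 0.596i + 0.3482k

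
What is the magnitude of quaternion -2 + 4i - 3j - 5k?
√54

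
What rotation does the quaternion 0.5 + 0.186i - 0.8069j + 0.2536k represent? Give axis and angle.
axis = (0.2148, -0.9317, 0.2928), θ = 2π/3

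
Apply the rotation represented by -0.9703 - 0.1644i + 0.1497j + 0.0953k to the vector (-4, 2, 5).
(-5.086, 1.34, 4.164)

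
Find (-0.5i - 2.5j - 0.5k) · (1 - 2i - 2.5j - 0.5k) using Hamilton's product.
-7.5 - 0.5i - 1.75j - 4.25k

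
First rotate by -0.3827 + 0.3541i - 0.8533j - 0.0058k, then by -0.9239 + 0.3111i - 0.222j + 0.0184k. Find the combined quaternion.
0.0541 - 0.4292i + 0.8816j - 0.1885k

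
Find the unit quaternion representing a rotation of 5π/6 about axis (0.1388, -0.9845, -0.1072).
0.2588 + 0.1341i - 0.951j - 0.1035k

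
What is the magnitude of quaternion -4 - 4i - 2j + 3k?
√45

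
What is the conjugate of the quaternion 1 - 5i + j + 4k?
1 + 5i - j - 4k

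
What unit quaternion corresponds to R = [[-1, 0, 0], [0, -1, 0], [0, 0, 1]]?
k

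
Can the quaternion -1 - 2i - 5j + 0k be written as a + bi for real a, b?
No. The quaternion -1 - 2i - 5j has j-coefficient y = -5 and k-coefficient z = 0, not both zero, so it does not lie in the complex subalgebra spanned by 1 and i.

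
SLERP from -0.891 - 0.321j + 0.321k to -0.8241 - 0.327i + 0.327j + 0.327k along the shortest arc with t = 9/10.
-0.8532 - 0.2997i + 0.2645j + 0.335k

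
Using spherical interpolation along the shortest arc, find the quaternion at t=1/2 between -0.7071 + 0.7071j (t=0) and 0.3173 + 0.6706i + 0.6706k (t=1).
-0.6546 - 0.4285i + 0.4519j - 0.4285k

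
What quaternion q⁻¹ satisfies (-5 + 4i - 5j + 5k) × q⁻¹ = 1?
-0.0549 - 0.044i + 0.0549j - 0.0549k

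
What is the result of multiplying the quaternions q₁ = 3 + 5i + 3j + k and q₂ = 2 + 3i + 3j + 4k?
-22 + 28i - 2j + 20k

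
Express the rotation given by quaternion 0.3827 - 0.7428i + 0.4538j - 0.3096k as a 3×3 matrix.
[[0.3964, -0.4372, 0.8073], [-0.9111, -0.2952, 0.2875], [0.1126, -0.8495, -0.5154]]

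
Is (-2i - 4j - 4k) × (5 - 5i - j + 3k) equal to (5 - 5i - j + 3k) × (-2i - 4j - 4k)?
No: pq = -2 - 26i + 6j - 38k ≠ -2 + 6i - 46j - 2k = qp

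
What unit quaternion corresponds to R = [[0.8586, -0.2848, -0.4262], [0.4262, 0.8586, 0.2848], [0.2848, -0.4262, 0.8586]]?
0.9455 - 0.188i - 0.188j + 0.188k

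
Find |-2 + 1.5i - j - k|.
2.872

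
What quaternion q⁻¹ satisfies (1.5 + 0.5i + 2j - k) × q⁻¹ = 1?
0.2 - 0.0667i - 0.2667j + 0.1333k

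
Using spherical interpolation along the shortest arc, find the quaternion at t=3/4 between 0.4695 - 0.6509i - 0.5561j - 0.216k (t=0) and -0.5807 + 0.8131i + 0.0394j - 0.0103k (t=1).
0.572 - 0.7992i - 0.1777j - 0.0493k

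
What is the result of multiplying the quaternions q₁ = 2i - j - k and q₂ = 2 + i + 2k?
2i - 7j - k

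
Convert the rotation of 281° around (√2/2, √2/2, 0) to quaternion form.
-0.7716 + 0.4498i + 0.4498j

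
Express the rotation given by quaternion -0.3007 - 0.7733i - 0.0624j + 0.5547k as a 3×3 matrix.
[[0.3768, 0.4301, -0.8204], [-0.2371, -0.8114, -0.5343], [-0.8954, 0.3958, -0.2038]]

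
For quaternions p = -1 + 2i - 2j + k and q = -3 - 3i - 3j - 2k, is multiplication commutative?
No: pq = 5 + 4i + 10j - 13k ≠ 5 - 10i + 8j + 11k = qp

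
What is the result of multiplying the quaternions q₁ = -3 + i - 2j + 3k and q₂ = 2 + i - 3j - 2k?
-7 + 12i + 10j + 11k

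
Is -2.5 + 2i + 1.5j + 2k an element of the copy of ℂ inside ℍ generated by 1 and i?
No. The quaternion -2.5 + 2i + 1.5j + 2k has j-coefficient y = 1.5 and k-coefficient z = 2, not both zero, so it does not lie in the complex subalgebra spanned by 1 and i.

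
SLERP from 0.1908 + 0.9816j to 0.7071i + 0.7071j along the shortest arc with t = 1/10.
0.1754 + 0.0789i + 0.9813j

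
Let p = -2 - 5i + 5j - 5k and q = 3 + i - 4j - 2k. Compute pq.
9 - 47i + 8j + 4k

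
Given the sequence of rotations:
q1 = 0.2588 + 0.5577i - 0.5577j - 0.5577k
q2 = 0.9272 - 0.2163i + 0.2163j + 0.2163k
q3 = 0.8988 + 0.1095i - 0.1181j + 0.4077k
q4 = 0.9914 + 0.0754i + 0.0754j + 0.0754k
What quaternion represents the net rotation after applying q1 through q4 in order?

q2 · q1 = 0.6019 + 0.4611i - 0.4611j - 0.4611k
q3 · q2 · q1 = 0.624 + 0.7228i - 0.247j - 0.1651k
q4 · q3 · q2 · q1 = 0.5952 + 0.7698i - 0.1309j - 0.1898k
0.5952 + 0.7698i - 0.1309j - 0.1898k


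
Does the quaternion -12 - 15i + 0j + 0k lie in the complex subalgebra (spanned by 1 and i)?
Yes. The quaternion -12 - 15i has j- and k-coefficients y = z = 0, so it lies in the complex subalgebra spanned by 1 and i.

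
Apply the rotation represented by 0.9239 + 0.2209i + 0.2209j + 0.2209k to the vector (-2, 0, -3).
(-3.127, -0.08, -1.793)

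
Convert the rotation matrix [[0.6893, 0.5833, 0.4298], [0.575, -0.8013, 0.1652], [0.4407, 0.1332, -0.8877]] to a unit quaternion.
-0.0087 + 0.919i + 0.3151j + 0.2368k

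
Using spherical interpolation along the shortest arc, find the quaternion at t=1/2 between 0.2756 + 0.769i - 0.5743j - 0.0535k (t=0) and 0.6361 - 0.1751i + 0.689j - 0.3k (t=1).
-0.2203 + 0.5769i - 0.772j + 0.1506k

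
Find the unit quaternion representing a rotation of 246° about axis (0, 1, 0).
-0.5446 + 0.8387j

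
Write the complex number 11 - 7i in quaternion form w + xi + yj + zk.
11 - 7i + 0j + 0k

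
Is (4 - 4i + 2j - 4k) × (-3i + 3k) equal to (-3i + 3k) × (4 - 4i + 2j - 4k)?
No: pq = -6i + 24j + 18k ≠ -18i - 24j + 6k = qp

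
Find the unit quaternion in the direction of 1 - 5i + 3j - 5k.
0.1291 - 0.6455i + 0.3873j - 0.6455k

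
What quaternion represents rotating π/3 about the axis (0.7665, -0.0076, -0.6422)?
0.866 + 0.3832i - 0.0038j - 0.3211k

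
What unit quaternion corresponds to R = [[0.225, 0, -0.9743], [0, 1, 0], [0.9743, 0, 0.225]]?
0.7826 - 0.6225j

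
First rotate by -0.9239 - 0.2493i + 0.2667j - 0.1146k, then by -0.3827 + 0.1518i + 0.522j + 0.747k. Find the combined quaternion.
0.3378 - 0.3039i - 0.7532j - 0.4757k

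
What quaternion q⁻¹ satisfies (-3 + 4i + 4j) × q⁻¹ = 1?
-0.0732 - 0.0976i - 0.0976j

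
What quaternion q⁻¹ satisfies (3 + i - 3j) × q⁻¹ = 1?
0.1579 - 0.0526i + 0.1579j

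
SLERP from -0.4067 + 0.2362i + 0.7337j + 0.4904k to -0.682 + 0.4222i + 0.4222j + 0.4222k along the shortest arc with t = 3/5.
-0.5866 + 0.3567i + 0.5619j + 0.4615k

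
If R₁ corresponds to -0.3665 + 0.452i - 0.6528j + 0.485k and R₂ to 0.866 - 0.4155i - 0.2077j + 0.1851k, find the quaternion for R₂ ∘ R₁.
-0.3549 + 0.5638i - 0.204j + 0.7173k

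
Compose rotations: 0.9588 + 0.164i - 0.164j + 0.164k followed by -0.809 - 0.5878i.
-0.6793 - 0.6963i + 0.2291j - 0.0363k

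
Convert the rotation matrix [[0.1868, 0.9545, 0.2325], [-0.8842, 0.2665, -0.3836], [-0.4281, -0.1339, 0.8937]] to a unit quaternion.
0.766 + 0.0815i + 0.2156j - 0.6001k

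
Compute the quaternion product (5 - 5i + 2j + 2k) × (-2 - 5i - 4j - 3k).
-21 - 13i - 49j + 11k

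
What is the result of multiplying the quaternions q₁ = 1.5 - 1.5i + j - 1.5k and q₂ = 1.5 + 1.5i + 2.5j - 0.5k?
1.25 + 3.25i + 2.25j - 8.25k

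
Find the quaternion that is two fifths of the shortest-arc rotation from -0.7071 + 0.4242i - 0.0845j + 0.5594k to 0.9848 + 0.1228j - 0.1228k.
-0.8675 + 0.2678i - 0.1059j + 0.4057k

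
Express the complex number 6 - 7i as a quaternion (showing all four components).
6 - 7i + 0j + 0k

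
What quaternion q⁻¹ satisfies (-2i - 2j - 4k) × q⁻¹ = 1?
0.0833i + 0.0833j + 0.1667k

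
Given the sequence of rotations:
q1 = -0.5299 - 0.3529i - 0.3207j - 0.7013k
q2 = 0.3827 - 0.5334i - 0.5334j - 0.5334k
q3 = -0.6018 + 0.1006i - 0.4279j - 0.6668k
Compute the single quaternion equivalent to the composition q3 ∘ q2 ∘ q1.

q2 · q1 = -0.9362 + 0.3506i - 0.0259j - 0.0029k
q3 · q2 · q1 = 0.5151 - 0.3212i + 0.1827j + 0.7734k
0.5151 - 0.3212i + 0.1827j + 0.7734k


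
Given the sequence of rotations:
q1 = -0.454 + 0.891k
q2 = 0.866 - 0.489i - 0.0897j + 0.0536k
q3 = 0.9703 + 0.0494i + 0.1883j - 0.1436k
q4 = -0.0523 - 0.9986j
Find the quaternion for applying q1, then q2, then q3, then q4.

q2 · q1 = -0.4409 + 0.1421i + 0.4764j + 0.7473k
q3 · q2 · q1 = -0.4172 + 0.3252i + 0.3219j + 0.7852k
q4 · q3 · q2 · q1 = 0.3433 - 0.8011i + 0.3998j + 0.2837k
0.3433 - 0.8011i + 0.3998j + 0.2837k


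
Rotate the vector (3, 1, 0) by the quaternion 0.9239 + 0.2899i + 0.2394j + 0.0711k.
(2.633, 1.632, -0.634)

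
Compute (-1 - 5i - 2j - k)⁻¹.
-0.0323 + 0.1613i + 0.0645j + 0.0323k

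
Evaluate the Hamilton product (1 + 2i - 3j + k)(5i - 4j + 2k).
-24 + 3i - 3j + 9k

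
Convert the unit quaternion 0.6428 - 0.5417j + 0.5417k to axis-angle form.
axis = (0, -√2/2, √2/2), θ = 100°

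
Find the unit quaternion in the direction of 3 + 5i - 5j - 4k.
0.3464 + 0.5774i - 0.5774j - 0.4619k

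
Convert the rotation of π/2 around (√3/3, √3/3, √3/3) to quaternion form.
0.7071 + 0.4082i + 0.4082j + 0.4082k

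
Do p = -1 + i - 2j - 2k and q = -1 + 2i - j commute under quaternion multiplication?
No: pq = -3 - 5i - j + 5k ≠ -3 - i + 7j - k = qp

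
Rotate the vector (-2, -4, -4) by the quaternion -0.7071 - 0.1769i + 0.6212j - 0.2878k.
(5.489, -1.031, -2.194)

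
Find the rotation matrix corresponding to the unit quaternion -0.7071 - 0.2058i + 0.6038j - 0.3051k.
[[0.0847, -0.68, -0.7283], [0.1829, 0.7291, -0.6595], [0.9795, -0.0774, 0.1861]]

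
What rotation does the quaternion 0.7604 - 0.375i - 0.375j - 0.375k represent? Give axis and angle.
axis = (-√3/3, -√3/3, -√3/3), θ = 81°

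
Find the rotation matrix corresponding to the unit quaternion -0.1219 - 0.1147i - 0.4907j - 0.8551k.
[[-0.944, -0.0959, 0.3158], [0.321, -0.4887, 0.8112], [0.0765, 0.8672, 0.4921]]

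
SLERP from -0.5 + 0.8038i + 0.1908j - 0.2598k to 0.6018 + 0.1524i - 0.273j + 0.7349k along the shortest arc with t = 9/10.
-0.6287 - 0.0429i + 0.2807j - 0.7239k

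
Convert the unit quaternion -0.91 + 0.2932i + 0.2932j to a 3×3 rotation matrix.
[[0.8281, 0.1719, -0.5336], [0.1719, 0.8281, 0.5336], [0.5336, -0.5336, 0.6561]]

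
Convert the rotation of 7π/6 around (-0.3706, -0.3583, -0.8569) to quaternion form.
-0.2588 - 0.358i - 0.3461j - 0.8277k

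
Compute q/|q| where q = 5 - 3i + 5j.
0.6509 - 0.3906i + 0.6509j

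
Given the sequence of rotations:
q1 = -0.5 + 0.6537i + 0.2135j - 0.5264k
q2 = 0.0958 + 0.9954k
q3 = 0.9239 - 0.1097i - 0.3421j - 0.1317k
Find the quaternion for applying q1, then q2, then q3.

q2 · q1 = 0.4761 - 0.1499i + 0.6711j - 0.5481k
q3 · q2 · q1 = 0.5808 + 0.0852i + 0.4168j - 0.694k
0.5808 + 0.0852i + 0.4168j - 0.694k


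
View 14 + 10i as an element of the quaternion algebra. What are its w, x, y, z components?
14 + 10i + 0j + 0k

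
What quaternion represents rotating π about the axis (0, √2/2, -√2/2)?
0.7071j - 0.7071k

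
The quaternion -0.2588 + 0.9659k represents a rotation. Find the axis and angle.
axis = (0, 0, 1), θ = 7π/6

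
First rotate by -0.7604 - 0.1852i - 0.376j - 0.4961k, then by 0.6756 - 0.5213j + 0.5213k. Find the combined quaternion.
-0.4511 + 0.3295i + 0.0458j - 0.8281k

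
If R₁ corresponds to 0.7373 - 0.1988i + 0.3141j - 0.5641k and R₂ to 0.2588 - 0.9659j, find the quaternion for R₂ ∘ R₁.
0.4942 + 0.4934i - 0.6309j - 0.338k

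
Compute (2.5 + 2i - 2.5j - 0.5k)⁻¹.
0.1493 - 0.1194i + 0.1493j + 0.0299k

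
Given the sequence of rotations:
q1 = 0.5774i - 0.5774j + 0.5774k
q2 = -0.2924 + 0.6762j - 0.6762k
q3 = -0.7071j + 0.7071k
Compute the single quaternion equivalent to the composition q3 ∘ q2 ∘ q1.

q2 · q1 = 0.7809 - 0.1688i - 0.2216j - 0.5593k
q3 · q2 · q1 = 0.2388 + 0.5522i - 0.6715j + 0.4328k
0.2388 + 0.5522i - 0.6715j + 0.4328k


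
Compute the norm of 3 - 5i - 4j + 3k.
√59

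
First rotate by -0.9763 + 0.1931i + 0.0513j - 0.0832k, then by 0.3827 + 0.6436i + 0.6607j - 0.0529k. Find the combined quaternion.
-0.5362 - 0.6067i - 0.5821j - 0.0748k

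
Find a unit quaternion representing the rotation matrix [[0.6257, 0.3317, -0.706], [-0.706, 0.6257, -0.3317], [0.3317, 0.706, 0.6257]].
0.8481 + 0.3059i - 0.3059j - 0.3059k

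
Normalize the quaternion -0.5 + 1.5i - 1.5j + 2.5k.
-0.1508 + 0.4523i - 0.4523j + 0.7538k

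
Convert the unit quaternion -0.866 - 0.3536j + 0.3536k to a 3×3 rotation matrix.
[[0.4999, 0.6124, 0.6124], [-0.6124, 0.7499, -0.2501], [-0.6124, -0.2501, 0.7499]]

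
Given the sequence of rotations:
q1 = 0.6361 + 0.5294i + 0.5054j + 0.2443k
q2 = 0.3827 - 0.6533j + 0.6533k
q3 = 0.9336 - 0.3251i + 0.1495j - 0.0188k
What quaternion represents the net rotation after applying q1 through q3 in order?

q2 · q1 = 0.414 - 0.2872i + 0.1237j + 0.8549k
q3 · q2 · q1 = 0.2907 - 0.2726i + 0.4607j + 0.7931k
0.2907 - 0.2726i + 0.4607j + 0.7931k


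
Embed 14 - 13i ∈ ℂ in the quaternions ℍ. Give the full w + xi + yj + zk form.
14 - 13i + 0j + 0k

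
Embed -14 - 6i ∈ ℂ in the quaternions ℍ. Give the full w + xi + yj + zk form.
-14 - 6i + 0j + 0k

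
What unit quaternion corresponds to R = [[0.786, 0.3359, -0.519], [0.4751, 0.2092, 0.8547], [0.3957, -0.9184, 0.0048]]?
0.7071 - 0.6269i - 0.3234j + 0.0492k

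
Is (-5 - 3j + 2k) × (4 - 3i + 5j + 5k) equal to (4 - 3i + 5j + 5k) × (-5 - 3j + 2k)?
No: pq = -15 - 10i - 43j - 26k ≠ -15 + 40i - 31j - 8k = qp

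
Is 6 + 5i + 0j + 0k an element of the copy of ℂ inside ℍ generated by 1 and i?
Yes. The quaternion 6 + 5i has j- and k-coefficients y = z = 0, so it lies in the complex subalgebra spanned by 1 and i.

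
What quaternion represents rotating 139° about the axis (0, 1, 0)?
0.3502 + 0.9367j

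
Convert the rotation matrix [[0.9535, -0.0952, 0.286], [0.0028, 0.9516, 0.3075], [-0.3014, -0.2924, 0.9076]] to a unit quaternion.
0.9763 - 0.1536i + 0.1504j + 0.0251k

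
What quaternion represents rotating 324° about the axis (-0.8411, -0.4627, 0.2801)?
-0.9511 - 0.2599i - 0.143j + 0.0866k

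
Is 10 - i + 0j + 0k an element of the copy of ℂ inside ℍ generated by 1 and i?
Yes. The quaternion 10 - i has j- and k-coefficients y = z = 0, so it lies in the complex subalgebra spanned by 1 and i.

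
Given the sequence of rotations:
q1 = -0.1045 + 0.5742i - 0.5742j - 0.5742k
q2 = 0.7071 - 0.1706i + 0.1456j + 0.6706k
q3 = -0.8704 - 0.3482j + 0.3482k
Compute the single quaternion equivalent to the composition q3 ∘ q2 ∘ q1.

q2 · q1 = 0.4927 + 0.7253i - 0.1341j - 0.4617k
q3 · q2 · q1 = -0.3148 - 0.4238i + 0.1977j + 0.826k
-0.3148 - 0.4238i + 0.1977j + 0.826k


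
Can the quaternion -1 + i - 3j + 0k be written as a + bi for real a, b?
No. The quaternion -1 + i - 3j has j-coefficient y = -3 and k-coefficient z = 0, not both zero, so it does not lie in the complex subalgebra spanned by 1 and i.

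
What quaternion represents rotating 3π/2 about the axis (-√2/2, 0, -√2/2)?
-0.7071 - 0.5i - 0.5k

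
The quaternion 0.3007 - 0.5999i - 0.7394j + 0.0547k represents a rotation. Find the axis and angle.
axis = (-0.629, -0.7753, 0.0574), θ = 145°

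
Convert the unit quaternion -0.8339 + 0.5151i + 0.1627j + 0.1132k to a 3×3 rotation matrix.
[[0.9214, 0.3564, -0.1547], [-0.0212, 0.4437, 0.8959], [0.388, -0.8222, 0.4164]]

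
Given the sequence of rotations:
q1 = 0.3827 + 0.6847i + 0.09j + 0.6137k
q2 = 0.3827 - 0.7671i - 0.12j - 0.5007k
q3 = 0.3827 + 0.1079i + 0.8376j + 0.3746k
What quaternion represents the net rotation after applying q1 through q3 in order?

q2 · q1 = 0.9898 - 0.0601i + 0.1165j + 0.0564k
q3 · q2 · q1 = 0.2666 + 0.0874i + 0.845j + 0.4553k
0.2666 + 0.0874i + 0.845j + 0.4553k


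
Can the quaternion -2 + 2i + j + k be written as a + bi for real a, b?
No. The quaternion -2 + 2i + j + k has j-coefficient y = 1 and k-coefficient z = 1, not both zero, so it does not lie in the complex subalgebra spanned by 1 and i.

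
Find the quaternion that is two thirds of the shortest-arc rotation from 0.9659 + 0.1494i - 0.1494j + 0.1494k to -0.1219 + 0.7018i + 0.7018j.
0.554 - 0.5123i - 0.6524j + 0.07k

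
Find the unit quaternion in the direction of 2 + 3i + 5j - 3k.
0.2917 + 0.4376i + 0.7293j - 0.4376k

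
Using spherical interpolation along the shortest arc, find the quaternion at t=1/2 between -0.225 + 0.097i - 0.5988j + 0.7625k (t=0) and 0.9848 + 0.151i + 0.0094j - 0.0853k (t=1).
-0.7568 - 0.0338i - 0.3805j + 0.5304k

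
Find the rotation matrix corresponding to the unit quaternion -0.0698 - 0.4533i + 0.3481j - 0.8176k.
[[-0.5793, -0.4297, 0.6926], [-0.2015, -0.7479, -0.6325], [0.7898, -0.5059, 0.3467]]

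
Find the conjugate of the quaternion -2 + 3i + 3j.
-2 - 3i - 3j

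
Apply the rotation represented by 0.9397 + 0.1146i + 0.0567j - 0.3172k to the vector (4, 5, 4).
(6.35, 0.525, 4.049)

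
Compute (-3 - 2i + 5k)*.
-3 + 2i - 5k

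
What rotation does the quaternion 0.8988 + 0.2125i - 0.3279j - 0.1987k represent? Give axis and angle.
axis = (0.4848, -0.748, -0.4533), θ = 52°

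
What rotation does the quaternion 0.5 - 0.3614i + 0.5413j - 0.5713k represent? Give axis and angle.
axis = (-0.4173, 0.625, -0.6597), θ = 2π/3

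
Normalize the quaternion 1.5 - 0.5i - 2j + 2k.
0.4629 - 0.1543i - 0.6172j + 0.6172k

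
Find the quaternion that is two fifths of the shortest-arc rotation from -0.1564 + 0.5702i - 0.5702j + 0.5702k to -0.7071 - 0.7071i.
0.2475 + 0.7734i - 0.4127j + 0.4127k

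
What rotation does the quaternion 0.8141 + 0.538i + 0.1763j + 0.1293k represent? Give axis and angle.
axis = (0.9264, 0.3036, 0.2227), θ = 71°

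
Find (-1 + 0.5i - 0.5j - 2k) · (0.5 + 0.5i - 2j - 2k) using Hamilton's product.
-5.75 - 3.25i + 1.75j + 0.25k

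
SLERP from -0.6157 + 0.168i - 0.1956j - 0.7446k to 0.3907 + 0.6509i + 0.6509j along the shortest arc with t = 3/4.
-0.5413 - 0.5044i - 0.6254j - 0.2478k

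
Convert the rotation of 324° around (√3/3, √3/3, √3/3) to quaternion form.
-0.9511 + 0.1784i + 0.1784j + 0.1784k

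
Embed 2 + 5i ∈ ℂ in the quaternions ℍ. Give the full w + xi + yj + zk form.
2 + 5i + 0j + 0k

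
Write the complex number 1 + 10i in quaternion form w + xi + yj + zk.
1 + 10i + 0j + 0k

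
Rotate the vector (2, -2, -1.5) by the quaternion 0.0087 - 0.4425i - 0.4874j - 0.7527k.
(-3.092, 0.774, -0.303)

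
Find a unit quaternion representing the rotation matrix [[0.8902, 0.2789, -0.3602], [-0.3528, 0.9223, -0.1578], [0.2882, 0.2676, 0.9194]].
0.9659 + 0.1101i - 0.1678j - 0.1635k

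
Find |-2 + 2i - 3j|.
√17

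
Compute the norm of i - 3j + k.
√11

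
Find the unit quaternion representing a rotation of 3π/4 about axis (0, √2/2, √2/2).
0.3827 + 0.6533j + 0.6533k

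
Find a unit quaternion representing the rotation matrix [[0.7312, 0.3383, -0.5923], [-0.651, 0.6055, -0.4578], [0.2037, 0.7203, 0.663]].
0.866 + 0.3401i - 0.2298j - 0.2856k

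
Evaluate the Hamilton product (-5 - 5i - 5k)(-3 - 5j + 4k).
35 - 10i + 45j + 20k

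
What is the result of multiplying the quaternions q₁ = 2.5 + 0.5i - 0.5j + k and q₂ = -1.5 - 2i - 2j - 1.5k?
-2.25 - 3i - 5.5j - 7.25k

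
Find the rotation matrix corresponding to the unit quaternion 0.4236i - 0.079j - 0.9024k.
[[-0.6411, -0.0669, -0.7645], [-0.0669, -0.9875, 0.1426], [-0.7645, 0.1426, 0.6286]]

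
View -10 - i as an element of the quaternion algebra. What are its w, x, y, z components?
-10 - i + 0j + 0k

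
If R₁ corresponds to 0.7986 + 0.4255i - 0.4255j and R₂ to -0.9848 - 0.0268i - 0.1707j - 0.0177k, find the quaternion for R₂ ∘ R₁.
-0.8477 - 0.448i + 0.2752j + 0.0699k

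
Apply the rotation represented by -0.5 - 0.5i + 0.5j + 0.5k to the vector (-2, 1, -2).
(2, 2, 1)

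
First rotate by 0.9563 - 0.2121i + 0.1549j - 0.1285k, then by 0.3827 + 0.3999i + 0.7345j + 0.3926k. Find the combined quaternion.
0.3875 + 0.1461i + 0.7298j + 0.544k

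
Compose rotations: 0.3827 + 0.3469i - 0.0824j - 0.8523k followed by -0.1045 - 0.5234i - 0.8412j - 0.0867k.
-0.0016 + 0.4733i - 0.7895j + 0.3908k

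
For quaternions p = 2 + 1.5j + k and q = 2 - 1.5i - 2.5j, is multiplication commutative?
No: pq = 7.75 - 0.5i - 3.5j + 4.25k ≠ 7.75 - 5.5i - 0.5j - 0.25k = qp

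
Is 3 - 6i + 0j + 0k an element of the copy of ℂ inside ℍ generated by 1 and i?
Yes. The quaternion 3 - 6i has j- and k-coefficients y = z = 0, so it lies in the complex subalgebra spanned by 1 and i.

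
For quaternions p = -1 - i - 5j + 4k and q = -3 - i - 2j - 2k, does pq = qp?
No: pq = 22i + 11j - 13k ≠ -14i + 23j - 7k = qp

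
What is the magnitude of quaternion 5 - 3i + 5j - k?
√60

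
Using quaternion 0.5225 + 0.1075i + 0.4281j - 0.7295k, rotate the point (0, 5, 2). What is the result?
(4.853, -1.911, -1.341)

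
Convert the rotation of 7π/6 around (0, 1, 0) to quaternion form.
-0.2588 + 0.9659j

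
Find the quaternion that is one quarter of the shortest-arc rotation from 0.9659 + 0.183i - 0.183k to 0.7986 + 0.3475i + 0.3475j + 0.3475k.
0.966 + 0.2359i + 0.0937j - 0.0485k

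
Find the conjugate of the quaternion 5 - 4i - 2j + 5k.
5 + 4i + 2j - 5k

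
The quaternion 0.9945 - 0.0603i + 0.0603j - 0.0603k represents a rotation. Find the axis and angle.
axis = (-√3/3, √3/3, -√3/3), θ = 12°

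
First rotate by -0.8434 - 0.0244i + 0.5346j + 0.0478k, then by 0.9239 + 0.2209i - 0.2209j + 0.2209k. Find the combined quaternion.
-0.6663 - 0.3375i + 0.6643j - 0.0294k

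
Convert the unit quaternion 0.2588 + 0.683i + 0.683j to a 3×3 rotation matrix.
[[0.067, 0.933, 0.3535], [0.933, 0.067, -0.3535], [-0.3535, 0.3535, -0.866]]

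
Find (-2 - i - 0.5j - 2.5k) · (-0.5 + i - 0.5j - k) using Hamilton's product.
-0.75 - 2.25i - 2.25j + 4.25k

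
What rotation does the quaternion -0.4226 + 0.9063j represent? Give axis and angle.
axis = (0, 1, 0), θ = 230°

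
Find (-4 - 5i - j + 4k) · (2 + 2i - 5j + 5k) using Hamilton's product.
-23 - 3i + 51j + 15k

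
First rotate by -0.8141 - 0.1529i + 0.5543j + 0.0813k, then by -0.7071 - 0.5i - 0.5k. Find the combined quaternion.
0.5399 + 0.7923i - 0.2748j + 0.0724k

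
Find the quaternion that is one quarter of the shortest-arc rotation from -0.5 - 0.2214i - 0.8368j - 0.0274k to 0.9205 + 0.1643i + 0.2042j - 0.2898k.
-0.6546 - 0.2215i - 0.7203j + 0.0597k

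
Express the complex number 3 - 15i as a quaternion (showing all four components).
3 - 15i + 0j + 0k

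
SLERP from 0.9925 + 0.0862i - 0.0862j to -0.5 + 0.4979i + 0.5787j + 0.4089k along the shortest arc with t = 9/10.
0.5866 - 0.4546i - 0.5508j - 0.3819k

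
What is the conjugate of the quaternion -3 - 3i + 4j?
-3 + 3i - 4j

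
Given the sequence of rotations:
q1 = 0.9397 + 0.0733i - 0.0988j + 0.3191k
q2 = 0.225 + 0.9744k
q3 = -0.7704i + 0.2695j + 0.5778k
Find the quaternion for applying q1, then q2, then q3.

q2 · q1 = -0.0995 + 0.1128i + 0.0492j + 0.9874k
q3 · q2 · q1 = -0.4969 + 0.3143i + 0.7991j - 0.1258k
-0.4969 + 0.3143i + 0.7991j - 0.1258k


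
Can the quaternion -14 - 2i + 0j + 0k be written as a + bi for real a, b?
Yes. The quaternion -14 - 2i has j- and k-coefficients y = z = 0, so it lies in the complex subalgebra spanned by 1 and i.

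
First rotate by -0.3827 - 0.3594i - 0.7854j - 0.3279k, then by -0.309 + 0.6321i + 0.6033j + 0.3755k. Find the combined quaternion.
0.9424 - 0.0338i + 0.0841j - 0.322k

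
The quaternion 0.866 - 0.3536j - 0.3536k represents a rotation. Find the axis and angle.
axis = (0, -√2/2, -√2/2), θ = π/3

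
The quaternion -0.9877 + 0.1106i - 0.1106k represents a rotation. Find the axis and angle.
axis = (√2/2, 0, -√2/2), θ = 342°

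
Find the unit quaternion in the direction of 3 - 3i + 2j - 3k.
0.5388 - 0.5388i + 0.3592j - 0.5388k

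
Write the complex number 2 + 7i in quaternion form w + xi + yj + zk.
2 + 7i + 0j + 0k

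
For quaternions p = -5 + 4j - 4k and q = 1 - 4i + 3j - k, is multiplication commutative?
No: pq = -21 + 28i + 5j + 17k ≠ -21 + 12i - 27j - 15k = qp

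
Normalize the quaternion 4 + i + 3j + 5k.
0.5601 + 0.14i + 0.4201j + 0.7001k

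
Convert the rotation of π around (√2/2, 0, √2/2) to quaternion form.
0.7071i + 0.7071k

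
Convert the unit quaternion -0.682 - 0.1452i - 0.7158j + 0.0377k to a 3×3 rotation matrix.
[[-0.0276, 0.2593, 0.9654], [0.1564, 0.955, -0.252], [-0.9873, 0.1441, -0.0669]]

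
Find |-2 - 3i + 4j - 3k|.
√38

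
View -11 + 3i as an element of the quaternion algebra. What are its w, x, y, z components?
-11 + 3i + 0j + 0k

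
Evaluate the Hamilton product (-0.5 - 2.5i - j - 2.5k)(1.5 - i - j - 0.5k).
-5.5 - 5.25i + 0.25j - 2k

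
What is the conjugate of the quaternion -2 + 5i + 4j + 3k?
-2 - 5i - 4j - 3k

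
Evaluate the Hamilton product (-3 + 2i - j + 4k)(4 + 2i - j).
-17 + 6i + 7j + 16k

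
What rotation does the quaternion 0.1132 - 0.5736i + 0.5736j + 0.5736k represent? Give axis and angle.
axis = (-√3/3, √3/3, √3/3), θ = 167°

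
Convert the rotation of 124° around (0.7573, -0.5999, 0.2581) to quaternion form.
0.4695 + 0.6687i - 0.5297j + 0.2279k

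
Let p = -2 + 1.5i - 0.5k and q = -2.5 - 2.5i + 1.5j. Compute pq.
8.75 + 2i - 1.75j + 3.5k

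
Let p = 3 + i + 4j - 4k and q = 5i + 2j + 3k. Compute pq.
-1 + 35i - 17j - 9k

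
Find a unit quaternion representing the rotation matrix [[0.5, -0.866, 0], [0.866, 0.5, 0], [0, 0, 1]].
0.866 + 0.5k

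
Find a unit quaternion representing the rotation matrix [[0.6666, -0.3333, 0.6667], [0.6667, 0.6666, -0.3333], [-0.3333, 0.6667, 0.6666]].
0.866 + 0.2887i + 0.2887j + 0.2887k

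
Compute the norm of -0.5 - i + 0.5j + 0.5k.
1.323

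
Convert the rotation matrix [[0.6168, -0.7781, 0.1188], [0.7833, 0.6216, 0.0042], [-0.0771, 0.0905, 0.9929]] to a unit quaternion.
0.8988 + 0.024i + 0.0545j + 0.4343k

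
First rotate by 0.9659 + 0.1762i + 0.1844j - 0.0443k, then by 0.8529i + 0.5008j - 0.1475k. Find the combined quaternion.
-0.2492 + 0.8288i + 0.4955j - 0.0734k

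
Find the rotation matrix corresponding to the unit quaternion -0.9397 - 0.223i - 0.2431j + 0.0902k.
[[0.8655, 0.2779, 0.4167], [-0.0611, 0.8843, -0.463], [-0.4971, 0.3753, 0.7823]]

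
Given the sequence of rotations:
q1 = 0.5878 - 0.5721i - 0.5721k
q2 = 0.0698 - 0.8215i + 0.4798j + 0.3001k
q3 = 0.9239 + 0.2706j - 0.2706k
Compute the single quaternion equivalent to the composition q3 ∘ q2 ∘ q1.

q2 · q1 = -0.2573 - 0.7973i - 0.3596j + 0.411k
q3 · q2 · q1 = -0.0292 - 0.7227i - 0.1861j + 0.6651k
-0.0292 - 0.7227i - 0.1861j + 0.6651k


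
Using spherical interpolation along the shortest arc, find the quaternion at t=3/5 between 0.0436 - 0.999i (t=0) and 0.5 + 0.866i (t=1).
-0.2924 - 0.9563i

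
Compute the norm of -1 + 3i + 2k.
√14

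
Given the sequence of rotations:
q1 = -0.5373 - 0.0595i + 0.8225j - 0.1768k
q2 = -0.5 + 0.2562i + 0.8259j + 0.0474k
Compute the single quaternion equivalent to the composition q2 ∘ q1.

q2 · q1 = -0.387 - 0.2929i - 0.8125j + 0.3228k
-0.387 - 0.2929i - 0.8125j + 0.3228k


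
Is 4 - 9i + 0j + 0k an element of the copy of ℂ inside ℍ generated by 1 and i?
Yes. The quaternion 4 - 9i has j- and k-coefficients y = z = 0, so it lies in the complex subalgebra spanned by 1 and i.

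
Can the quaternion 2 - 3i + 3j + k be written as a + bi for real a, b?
No. The quaternion 2 - 3i + 3j + k has j-coefficient y = 3 and k-coefficient z = 1, not both zero, so it does not lie in the complex subalgebra spanned by 1 and i.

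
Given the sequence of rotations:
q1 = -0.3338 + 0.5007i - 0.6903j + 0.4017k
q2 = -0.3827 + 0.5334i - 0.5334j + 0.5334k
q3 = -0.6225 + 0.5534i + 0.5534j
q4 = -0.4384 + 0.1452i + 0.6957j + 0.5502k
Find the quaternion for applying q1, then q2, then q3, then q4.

q2 · q1 = -0.7218 - 0.2157i + 0.495j - 0.4329k
q3 · q2 · q1 = 0.2948 - 0.5047i - 0.468j + 0.6628k
q4 · q3 · q2 · q1 = -0.095 + 0.9827i + 0.0363j + 0.1548k
-0.095 + 0.9827i + 0.0363j + 0.1548k


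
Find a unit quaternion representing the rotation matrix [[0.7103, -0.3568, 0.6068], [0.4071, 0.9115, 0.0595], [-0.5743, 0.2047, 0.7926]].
0.9239 + 0.0393i + 0.3196j + 0.2067k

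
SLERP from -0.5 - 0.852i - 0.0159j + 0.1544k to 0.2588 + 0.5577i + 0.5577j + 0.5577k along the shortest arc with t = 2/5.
-0.4571 - 0.8331i - 0.27j - 0.1553k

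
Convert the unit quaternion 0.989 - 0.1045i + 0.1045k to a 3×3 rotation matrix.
[[0.9782, -0.2067, -0.0218], [0.2067, 0.9563, 0.2067], [-0.0218, -0.2067, 0.9782]]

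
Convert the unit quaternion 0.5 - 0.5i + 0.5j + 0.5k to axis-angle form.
axis = (-√3/3, √3/3, √3/3), θ = 2π/3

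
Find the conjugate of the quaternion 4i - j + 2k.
-4i + j - 2k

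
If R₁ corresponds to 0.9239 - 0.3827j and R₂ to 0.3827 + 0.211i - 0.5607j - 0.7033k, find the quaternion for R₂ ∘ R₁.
0.139 - 0.0742i - 0.6645j - 0.7305k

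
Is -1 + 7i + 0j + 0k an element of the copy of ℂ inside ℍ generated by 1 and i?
Yes. The quaternion -1 + 7i has j- and k-coefficients y = z = 0, so it lies in the complex subalgebra spanned by 1 and i.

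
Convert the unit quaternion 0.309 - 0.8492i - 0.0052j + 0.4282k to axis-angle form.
axis = (-0.8929, -0.0055, 0.4502), θ = 144°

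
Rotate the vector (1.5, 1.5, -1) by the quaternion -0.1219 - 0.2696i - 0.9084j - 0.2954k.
(-0.991, 1.392, 1.606)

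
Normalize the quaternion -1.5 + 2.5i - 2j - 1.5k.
-0.3906 + 0.6509i - 0.5208j - 0.3906k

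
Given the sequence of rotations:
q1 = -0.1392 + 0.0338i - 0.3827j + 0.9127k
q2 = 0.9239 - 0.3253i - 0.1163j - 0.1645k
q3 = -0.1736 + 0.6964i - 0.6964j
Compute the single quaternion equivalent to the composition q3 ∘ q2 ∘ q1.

q2 · q1 = -0.012 - 0.0926i - 0.046j + 0.9946k
q3 · q2 · q1 = 0.0345 - 0.6849i - 0.6763j - 0.2692k
0.0345 - 0.6849i - 0.6763j - 0.2692k


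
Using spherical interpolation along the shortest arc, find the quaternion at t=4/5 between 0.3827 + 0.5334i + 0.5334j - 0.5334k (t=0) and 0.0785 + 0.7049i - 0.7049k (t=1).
0.147 + 0.6947i + 0.1148j - 0.6947k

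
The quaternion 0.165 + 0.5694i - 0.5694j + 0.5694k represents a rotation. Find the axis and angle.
axis = (√3/3, -√3/3, √3/3), θ = 161°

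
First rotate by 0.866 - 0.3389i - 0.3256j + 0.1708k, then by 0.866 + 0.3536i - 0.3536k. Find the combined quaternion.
0.9302 - 0.1024i - 0.2225j - 0.2734k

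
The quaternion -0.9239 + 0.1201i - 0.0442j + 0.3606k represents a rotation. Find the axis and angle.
axis = (0.3139, -0.1155, 0.9424), θ = 7π/4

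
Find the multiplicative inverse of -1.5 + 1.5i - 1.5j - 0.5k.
-0.2143 - 0.2143i + 0.2143j + 0.0714k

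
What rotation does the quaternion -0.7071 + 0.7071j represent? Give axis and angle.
axis = (0, 1, 0), θ = 3π/2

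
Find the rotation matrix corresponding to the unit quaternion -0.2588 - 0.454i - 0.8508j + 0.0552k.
[[-0.4538, 0.8011, 0.3903], [0.744, 0.5817, -0.3289], [-0.4905, 0.1411, -0.86]]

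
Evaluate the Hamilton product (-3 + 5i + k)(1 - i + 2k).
8i - 11j - 5k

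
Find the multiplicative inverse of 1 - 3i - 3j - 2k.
0.0435 + 0.1304i + 0.1304j + 0.087k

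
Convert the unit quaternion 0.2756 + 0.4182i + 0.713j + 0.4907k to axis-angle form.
axis = (0.435, 0.7417, 0.5105), θ = 148°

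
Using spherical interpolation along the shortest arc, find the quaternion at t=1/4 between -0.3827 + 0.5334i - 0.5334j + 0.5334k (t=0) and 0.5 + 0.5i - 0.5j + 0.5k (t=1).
-0.1629 + 0.5696i - 0.5696j + 0.5696k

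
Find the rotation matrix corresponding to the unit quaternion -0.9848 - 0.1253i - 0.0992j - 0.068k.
[[0.9711, -0.1091, 0.2124], [0.1588, 0.9594, -0.2333], [-0.1783, 0.2603, 0.9489]]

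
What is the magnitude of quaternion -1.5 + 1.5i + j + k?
2.55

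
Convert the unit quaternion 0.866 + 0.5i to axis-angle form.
axis = (1, 0, 0), θ = π/3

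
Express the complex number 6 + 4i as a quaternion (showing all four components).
6 + 4i + 0j + 0k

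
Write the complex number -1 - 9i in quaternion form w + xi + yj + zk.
-1 - 9i + 0j + 0k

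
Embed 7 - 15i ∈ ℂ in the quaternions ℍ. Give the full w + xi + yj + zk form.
7 - 15i + 0j + 0k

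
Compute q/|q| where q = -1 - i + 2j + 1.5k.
-0.3482 - 0.3482i + 0.6963j + 0.5222k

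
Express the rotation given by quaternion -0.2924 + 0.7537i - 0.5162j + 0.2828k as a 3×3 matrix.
[[0.3071, -0.6127, 0.7282], [-0.9435, -0.2961, 0.1488], [0.1244, -0.7327, -0.6691]]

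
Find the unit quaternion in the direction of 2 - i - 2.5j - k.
0.5714 - 0.2857i - 0.7143j - 0.2857k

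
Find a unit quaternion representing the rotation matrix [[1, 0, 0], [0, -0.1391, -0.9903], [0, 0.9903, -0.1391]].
0.6561 + 0.7547i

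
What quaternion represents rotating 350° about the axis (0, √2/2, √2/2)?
-0.9962 + 0.0616j + 0.0616k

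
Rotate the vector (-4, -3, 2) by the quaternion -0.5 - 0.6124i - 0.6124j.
(-2.025, -4.975, -0.388)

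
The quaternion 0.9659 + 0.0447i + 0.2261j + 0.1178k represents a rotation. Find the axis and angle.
axis = (0.1727, 0.8735, 0.4551), θ = π/6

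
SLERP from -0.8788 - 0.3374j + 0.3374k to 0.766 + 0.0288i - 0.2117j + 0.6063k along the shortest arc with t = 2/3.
-0.9458 - 0.022i + 0.0225j - 0.3233k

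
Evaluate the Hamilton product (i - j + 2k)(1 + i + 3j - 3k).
8 - 2i + 4j + 6k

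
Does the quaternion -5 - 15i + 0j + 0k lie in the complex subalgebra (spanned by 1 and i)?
Yes. The quaternion -5 - 15i has j- and k-coefficients y = z = 0, so it lies in the complex subalgebra spanned by 1 and i.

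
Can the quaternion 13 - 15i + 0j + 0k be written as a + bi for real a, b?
Yes. The quaternion 13 - 15i has j- and k-coefficients y = z = 0, so it lies in the complex subalgebra spanned by 1 and i.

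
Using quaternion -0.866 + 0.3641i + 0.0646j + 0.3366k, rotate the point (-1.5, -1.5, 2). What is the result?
(-1.826, 1.39, 1.798)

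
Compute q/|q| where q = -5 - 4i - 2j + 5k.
-0.5976 - 0.4781i - 0.239j + 0.5976k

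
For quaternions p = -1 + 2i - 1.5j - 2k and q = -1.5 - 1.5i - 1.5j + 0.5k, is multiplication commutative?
No: pq = 3.25 - 5.25i + 5.75j - 2.75k ≠ 3.25 + 2.25i + 1.75j + 7.75k = qp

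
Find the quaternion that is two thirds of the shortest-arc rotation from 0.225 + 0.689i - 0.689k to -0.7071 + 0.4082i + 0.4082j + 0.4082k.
0.682 - 0.0178i - 0.3341j - 0.6503k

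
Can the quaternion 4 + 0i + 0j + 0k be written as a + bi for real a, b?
Yes. The quaternion 4 has j- and k-coefficients y = z = 0, so it lies in the complex subalgebra spanned by 1 and i.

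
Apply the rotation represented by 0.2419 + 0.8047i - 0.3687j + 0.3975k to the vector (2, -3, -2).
(2.259, 2.396, 2.482)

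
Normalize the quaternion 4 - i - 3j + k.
0.7698 - 0.1925i - 0.5774j + 0.1925k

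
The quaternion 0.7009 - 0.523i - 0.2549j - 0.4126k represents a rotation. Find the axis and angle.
axis = (-0.7333, -0.3574, -0.5785), θ = 91°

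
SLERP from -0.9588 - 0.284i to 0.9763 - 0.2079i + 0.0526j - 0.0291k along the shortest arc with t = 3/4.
-0.9953 + 0.085i - 0.0402j + 0.0222k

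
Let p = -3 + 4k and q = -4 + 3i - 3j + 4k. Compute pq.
-4 + 3i + 21j - 28k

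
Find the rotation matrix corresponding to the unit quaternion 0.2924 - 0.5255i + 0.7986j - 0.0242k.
[[-0.2767, -0.8252, 0.4925], [-0.8535, 0.4465, 0.2687], [-0.4416, -0.346, -0.8278]]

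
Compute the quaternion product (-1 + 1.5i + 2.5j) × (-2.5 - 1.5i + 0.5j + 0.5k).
3.5 - i - 7.5j + 4k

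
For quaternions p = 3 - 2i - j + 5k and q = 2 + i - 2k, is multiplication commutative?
No: pq = 18 + i - j + 5k ≠ 18 - 3i - 3j + 3k = qp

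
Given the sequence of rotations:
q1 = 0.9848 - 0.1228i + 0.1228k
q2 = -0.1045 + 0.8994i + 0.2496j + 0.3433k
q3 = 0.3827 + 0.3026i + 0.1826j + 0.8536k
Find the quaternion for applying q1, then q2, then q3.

q2 · q1 = -0.0346 + 0.9292i + 0.0932j + 0.3559k
q3 · q2 · q1 = -0.6152 + 0.3306i + 0.7148j - 0.0348k
-0.6152 + 0.3306i + 0.7148j - 0.0348k
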